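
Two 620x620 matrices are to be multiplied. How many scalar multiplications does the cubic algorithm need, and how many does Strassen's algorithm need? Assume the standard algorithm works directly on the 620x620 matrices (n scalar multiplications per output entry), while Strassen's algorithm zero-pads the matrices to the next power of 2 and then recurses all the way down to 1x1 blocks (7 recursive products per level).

Matrix multiplication for 620x620 matrices:

Strassen's algorithm requires power-of-2 dimensions. Pad 620x620 to 1024x1024 (next power of 2).

Standard algorithm: 620^3 = 238328000 multiplications
Strassen's algorithm: 7^(log2(1024)) = 7^10 = 282475249 multiplications
Difference: 238328000 - 282475249 = -44147249 (Strassen uses MORE here due to padding overhead — for small or just-over-power-of-2 n, padding can outweigh the per-level savings)

Standard: 238328000 multiplications (620^3). Strassen: 282475249 multiplications (7^10, after padding to 1024x1024). Strassen reduces 8 recursive multiplications to 7 at each level.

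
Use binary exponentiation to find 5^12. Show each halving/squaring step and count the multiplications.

Computing 5^12 by squaring (build up from 5^1; each line after the first costs one multiplication):

5^1 = 5
5^2 = (5^1)^2 = 5^2 = 25
5^3 = 5 * 5^2 = 5 * 25 = 125
5^6 = (5^3)^2 = 125^2 = 15625
5^12 = (5^6)^2 = 15625^2 = 244140625

Result: 244140625
Multiplications needed: 4 (4 lines after 5^1)

5^12 = 244140625. Using exponentiation by squaring, this requires 4 multiplications. The key idea: if the exponent is even, square the half-power; if odd, multiply by the base once.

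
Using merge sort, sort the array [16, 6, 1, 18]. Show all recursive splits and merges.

Merge sort trace:

Split: [16, 6, 1, 18] -> [16, 6] and [1, 18]
  Split: [16, 6] -> [16] and [6]
  Merge: [16] + [6] -> [6, 16]
  Split: [1, 18] -> [1] and [18]
  Merge: [1] + [18] -> [1, 18]
Merge: [6, 16] + [1, 18] -> [1, 6, 16, 18]

Final sorted array: [1, 6, 16, 18]

The merge sort proceeds by recursively splitting the array and merging sorted halves.
After all merges, the sorted array is [1, 6, 16, 18].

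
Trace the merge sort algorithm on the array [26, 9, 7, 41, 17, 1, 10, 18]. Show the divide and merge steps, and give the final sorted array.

Merge sort trace:

Split: [26, 9, 7, 41, 17, 1, 10, 18] -> [26, 9, 7, 41] and [17, 1, 10, 18]
  Split: [26, 9, 7, 41] -> [26, 9] and [7, 41]
    Split: [26, 9] -> [26] and [9]
    Merge: [26] + [9] -> [9, 26]
    Split: [7, 41] -> [7] and [41]
    Merge: [7] + [41] -> [7, 41]
  Merge: [9, 26] + [7, 41] -> [7, 9, 26, 41]
  Split: [17, 1, 10, 18] -> [17, 1] and [10, 18]
    Split: [17, 1] -> [17] and [1]
    Merge: [17] + [1] -> [1, 17]
    Split: [10, 18] -> [10] and [18]
    Merge: [10] + [18] -> [10, 18]
  Merge: [1, 17] + [10, 18] -> [1, 10, 17, 18]
Merge: [7, 9, 26, 41] + [1, 10, 17, 18] -> [1, 7, 9, 10, 17, 18, 26, 41]

Final sorted array: [1, 7, 9, 10, 17, 18, 26, 41]

The merge sort proceeds by recursively splitting the array and merging sorted halves.
After all merges, the sorted array is [1, 7, 9, 10, 17, 18, 26, 41].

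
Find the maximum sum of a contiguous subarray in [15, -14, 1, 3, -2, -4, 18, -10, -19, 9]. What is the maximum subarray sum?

Using Kadane's algorithm on [15, -14, 1, 3, -2, -4, 18, -10, -19, 9]:

Scanning through the array:
Position 1 (value -14): max_ending_here = 1, max_so_far = 15
Position 2 (value 1): max_ending_here = 2, max_so_far = 15
Position 3 (value 3): max_ending_here = 5, max_so_far = 15
Position 4 (value -2): max_ending_here = 3, max_so_far = 15
Position 5 (value -4): max_ending_here = -1, max_so_far = 15
Position 6 (value 18): max_ending_here = 18, max_so_far = 18
Position 7 (value -10): max_ending_here = 8, max_so_far = 18
Position 8 (value -19): max_ending_here = -11, max_so_far = 18
Position 9 (value 9): max_ending_here = 9, max_so_far = 18

Maximum subarray: [18]
Maximum sum: 18

The maximum subarray is [18] with sum 18. This subarray runs from index 6 to index 6.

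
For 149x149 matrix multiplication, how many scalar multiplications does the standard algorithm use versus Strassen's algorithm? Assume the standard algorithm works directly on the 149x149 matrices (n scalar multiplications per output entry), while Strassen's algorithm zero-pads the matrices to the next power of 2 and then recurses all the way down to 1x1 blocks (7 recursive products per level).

Matrix multiplication for 149x149 matrices:

Strassen's algorithm requires power-of-2 dimensions. Pad 149x149 to 256x256 (next power of 2).

Standard algorithm: 149^3 = 3307949 multiplications
Strassen's algorithm: 7^(log2(256)) = 7^8 = 5764801 multiplications
Difference: 3307949 - 5764801 = -2456852 (Strassen uses MORE here due to padding overhead — for small or just-over-power-of-2 n, padding can outweigh the per-level savings)

Standard: 3307949 multiplications (149^3). Strassen: 5764801 multiplications (7^8, after padding to 256x256). Strassen reduces 8 recursive multiplications to 7 at each level.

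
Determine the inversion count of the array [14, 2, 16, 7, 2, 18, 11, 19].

Finding inversions in [14, 2, 16, 7, 2, 18, 11, 19]:

(0, 1): arr[0]=14 > arr[1]=2
(0, 3): arr[0]=14 > arr[3]=7
(0, 4): arr[0]=14 > arr[4]=2
(0, 6): arr[0]=14 > arr[6]=11
(2, 3): arr[2]=16 > arr[3]=7
(2, 4): arr[2]=16 > arr[4]=2
(2, 6): arr[2]=16 > arr[6]=11
(3, 4): arr[3]=7 > arr[4]=2
(5, 6): arr[5]=18 > arr[6]=11

Total inversions: 9

The array has 9 inversion(s): (0,1), (0,3), (0,4), (0,6), (2,3), (2,4), (2,6), (3,4), (5,6). Each pair (i,j) satisfies i < j and arr[i] > arr[j].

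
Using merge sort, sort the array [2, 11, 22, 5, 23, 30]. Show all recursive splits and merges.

Merge sort trace:

Split: [2, 11, 22, 5, 23, 30] -> [2, 11, 22] and [5, 23, 30]
  Split: [2, 11, 22] -> [2] and [11, 22]
    Split: [11, 22] -> [11] and [22]
    Merge: [11] + [22] -> [11, 22]
  Merge: [2] + [11, 22] -> [2, 11, 22]
  Split: [5, 23, 30] -> [5] and [23, 30]
    Split: [23, 30] -> [23] and [30]
    Merge: [23] + [30] -> [23, 30]
  Merge: [5] + [23, 30] -> [5, 23, 30]
Merge: [2, 11, 22] + [5, 23, 30] -> [2, 5, 11, 22, 23, 30]

Final sorted array: [2, 5, 11, 22, 23, 30]

The merge sort proceeds by recursively splitting the array and merging sorted halves.
After all merges, the sorted array is [2, 5, 11, 22, 23, 30].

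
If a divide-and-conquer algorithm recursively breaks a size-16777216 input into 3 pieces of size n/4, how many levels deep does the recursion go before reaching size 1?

For divide and conquer with division factor 4:

Problem sizes at each level:
Level 0: 16777216
Level 1: 4194304
Level 2: 1048576
Level 3: 262144
Level 4: 65536
Level 5: 16384
Level 6: 4096
Level 7: 1024
Level 8: 256
Level 9: 64
Level 10: 16
Level 11: 4
Level 12: 1

The root is level 0 and the size-1 base case is level 12 (the tree spans levels 0 through 12, i.e. 13 levels counting the root), so the depth is the number of divisions: log_4(16777216) = 12

The recursion tree depth is log_4(16777216) = 12. At each level, the problem size is divided by 4, so it takes 12 divisions to reduce to a base case of size 1. The algorithm makes 3 recursive calls at each level.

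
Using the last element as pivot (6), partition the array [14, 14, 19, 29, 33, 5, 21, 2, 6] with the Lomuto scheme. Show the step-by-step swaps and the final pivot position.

Lomuto partition with pivot = 6:

Initial array: [14, 14, 19, 29, 33, 5, 21, 2, 6]

arr[0]=14 > 6: no swap
arr[1]=14 > 6: no swap
arr[2]=19 > 6: no swap
arr[3]=29 > 6: no swap
arr[4]=33 > 6: no swap
arr[5]=5 <= 6: swap with position 0, array becomes [5, 14, 19, 29, 33, 14, 21, 2, 6]
arr[6]=21 > 6: no swap
arr[7]=2 <= 6: swap with position 1, array becomes [5, 2, 19, 29, 33, 14, 21, 14, 6]

Place pivot at position 2: [5, 2, 6, 29, 33, 14, 21, 14, 19]
Pivot position: 2

After partitioning with pivot 6, the array becomes [5, 2, 6, 29, 33, 14, 21, 14, 19]. The pivot is placed at index 2. All elements to the left of the pivot are <= 6, and all elements to the right are > 6.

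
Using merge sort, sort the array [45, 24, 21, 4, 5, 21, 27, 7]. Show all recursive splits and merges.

Merge sort trace:

Split: [45, 24, 21, 4, 5, 21, 27, 7] -> [45, 24, 21, 4] and [5, 21, 27, 7]
  Split: [45, 24, 21, 4] -> [45, 24] and [21, 4]
    Split: [45, 24] -> [45] and [24]
    Merge: [45] + [24] -> [24, 45]
    Split: [21, 4] -> [21] and [4]
    Merge: [21] + [4] -> [4, 21]
  Merge: [24, 45] + [4, 21] -> [4, 21, 24, 45]
  Split: [5, 21, 27, 7] -> [5, 21] and [27, 7]
    Split: [5, 21] -> [5] and [21]
    Merge: [5] + [21] -> [5, 21]
    Split: [27, 7] -> [27] and [7]
    Merge: [27] + [7] -> [7, 27]
  Merge: [5, 21] + [7, 27] -> [5, 7, 21, 27]
Merge: [4, 21, 24, 45] + [5, 7, 21, 27] -> [4, 5, 7, 21, 21, 24, 27, 45]

Final sorted array: [4, 5, 7, 21, 21, 24, 27, 45]

The merge sort proceeds by recursively splitting the array and merging sorted halves.
After all merges, the sorted array is [4, 5, 7, 21, 21, 24, 27, 45].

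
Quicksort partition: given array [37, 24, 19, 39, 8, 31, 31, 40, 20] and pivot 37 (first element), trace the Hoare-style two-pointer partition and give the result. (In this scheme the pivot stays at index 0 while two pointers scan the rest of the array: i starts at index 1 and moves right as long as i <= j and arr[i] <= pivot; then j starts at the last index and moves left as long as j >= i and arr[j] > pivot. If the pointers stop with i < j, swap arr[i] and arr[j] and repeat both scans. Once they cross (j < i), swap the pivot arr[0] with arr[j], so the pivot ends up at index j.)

Hoare-style two-pointer partition with pivot = 37:

Initial array: [37, 24, 19, 39, 8, 31, 31, 40, 20]

Pointers start at i = 1, j = 8.
i stops at index 3 (arr[3]=39 > 37), j stops at index 8 (arr[8]=20 <= 37): swap arr[3] and arr[8], array becomes [37, 24, 19, 20, 8, 31, 31, 40, 39]
i ends at 7, j ends at 6: the pointers have crossed (j < i), so scanning stops.

Swap pivot arr[0] with arr[6] to place pivot at position 6: [31, 24, 19, 20, 8, 31, 37, 40, 39]
Pivot position: 6

After partitioning with pivot 37, the array becomes [31, 24, 19, 20, 8, 31, 37, 40, 39]. The pivot is placed at index 6. All elements to the left of the pivot are <= 37, and all elements to the right are > 37.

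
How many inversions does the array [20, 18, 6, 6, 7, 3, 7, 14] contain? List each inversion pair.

Finding inversions in [20, 18, 6, 6, 7, 3, 7, 14]:

(0, 1): arr[0]=20 > arr[1]=18
(0, 2): arr[0]=20 > arr[2]=6
(0, 3): arr[0]=20 > arr[3]=6
(0, 4): arr[0]=20 > arr[4]=7
(0, 5): arr[0]=20 > arr[5]=3
(0, 6): arr[0]=20 > arr[6]=7
(0, 7): arr[0]=20 > arr[7]=14
(1, 2): arr[1]=18 > arr[2]=6
(1, 3): arr[1]=18 > arr[3]=6
(1, 4): arr[1]=18 > arr[4]=7
(1, 5): arr[1]=18 > arr[5]=3
(1, 6): arr[1]=18 > arr[6]=7
(1, 7): arr[1]=18 > arr[7]=14
(2, 5): arr[2]=6 > arr[5]=3
(3, 5): arr[3]=6 > arr[5]=3
(4, 5): arr[4]=7 > arr[5]=3

Total inversions: 16

The array has 16 inversion(s): (0,1), (0,2), (0,3), (0,4), (0,5), (0,6), (0,7), (1,2), (1,3), (1,4), (1,5), (1,6), (1,7), (2,5), (3,5), (4,5). Each pair (i,j) satisfies i < j and arr[i] > arr[j].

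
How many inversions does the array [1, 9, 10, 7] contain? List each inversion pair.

Finding inversions in [1, 9, 10, 7]:

(1, 3): arr[1]=9 > arr[3]=7
(2, 3): arr[2]=10 > arr[3]=7

Total inversions: 2

The array has 2 inversion(s): (1,3), (2,3). Each pair (i,j) satisfies i < j and arr[i] > arr[j].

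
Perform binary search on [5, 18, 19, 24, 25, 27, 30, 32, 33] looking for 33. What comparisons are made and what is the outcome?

Binary search for 33 in [5, 18, 19, 24, 25, 27, 30, 32, 33]:

lo=0, hi=8, mid=4, arr[mid]=25 -> 25 < 33, search right half
lo=5, hi=8, mid=6, arr[mid]=30 -> 30 < 33, search right half
lo=7, hi=8, mid=7, arr[mid]=32 -> 32 < 33, search right half
lo=8, hi=8, mid=8, arr[mid]=33 -> Found target at index 8!

Binary search finds 33 at index 8 after 4 comparisons. The search repeatedly halves the search space by comparing with the middle element.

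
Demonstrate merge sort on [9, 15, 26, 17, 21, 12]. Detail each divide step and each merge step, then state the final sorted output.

Merge sort trace:

Split: [9, 15, 26, 17, 21, 12] -> [9, 15, 26] and [17, 21, 12]
  Split: [9, 15, 26] -> [9] and [15, 26]
    Split: [15, 26] -> [15] and [26]
    Merge: [15] + [26] -> [15, 26]
  Merge: [9] + [15, 26] -> [9, 15, 26]
  Split: [17, 21, 12] -> [17] and [21, 12]
    Split: [21, 12] -> [21] and [12]
    Merge: [21] + [12] -> [12, 21]
  Merge: [17] + [12, 21] -> [12, 17, 21]
Merge: [9, 15, 26] + [12, 17, 21] -> [9, 12, 15, 17, 21, 26]

Final sorted array: [9, 12, 15, 17, 21, 26]

The merge sort proceeds by recursively splitting the array and merging sorted halves.
After all merges, the sorted array is [9, 12, 15, 17, 21, 26].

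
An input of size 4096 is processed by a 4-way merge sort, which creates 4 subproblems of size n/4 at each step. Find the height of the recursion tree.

For divide and conquer with division factor 4:

Problem sizes at each level:
Level 0: 4096
Level 1: 1024
Level 2: 256
Level 3: 64
Level 4: 16
Level 5: 4
Level 6: 1

The root is level 0 and the size-1 base case is level 6 (the tree spans levels 0 through 6, i.e. 7 levels counting the root), so the depth is the number of divisions: log_4(4096) = 6

The recursion tree depth is log_4(4096) = 6. At each level, the problem size is divided by 4, so it takes 6 divisions to reduce to a base case of size 1. The algorithm makes 4 recursive calls at each level.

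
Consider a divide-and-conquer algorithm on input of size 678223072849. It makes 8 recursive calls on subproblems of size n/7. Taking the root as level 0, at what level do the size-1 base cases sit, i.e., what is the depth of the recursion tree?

For divide and conquer with division factor 7:

Problem sizes at each level:
Level 0: 678223072849
Level 1: 96889010407
Level 2: 13841287201
Level 3: 1977326743
Level 4: 282475249
Level 5: 40353607
Level 6: 5764801
Level 7: 823543
Level 8: 117649
Level 9: 16807
Level 10: 2401
Level 11: 343
Level 12: 49
Level 13: 7
Level 14: 1

The root is level 0 and the size-1 base case is level 14 (the tree spans levels 0 through 14, i.e. 15 levels counting the root), so the depth is the number of divisions: log_7(678223072849) = 14

The recursion tree depth is log_7(678223072849) = 14. At each level, the problem size is divided by 7, so it takes 14 divisions to reduce to a base case of size 1. The algorithm makes 8 recursive calls at each level.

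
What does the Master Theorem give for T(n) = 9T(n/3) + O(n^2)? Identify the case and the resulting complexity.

Master Theorem for T(n) = 9T(n/3) + O(n^2):

a = 9, b = 3, c = 2
log_b(a) = log_3(9) = 2.0000

Case 2: c = 2 = log_3(9) = 2.0000
T(n) = O(n^2 log n) = O(n^2 log n)

For T(n) = 9T(n/3) + O(n^2): log_3(9) = 2.0000. This is Case 2 of the Master Theorem (c = log_b(a), equal work at all levels), giving O(n^2 log n).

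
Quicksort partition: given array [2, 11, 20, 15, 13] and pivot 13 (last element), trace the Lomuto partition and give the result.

Lomuto partition with pivot = 13:

Initial array: [2, 11, 20, 15, 13]

arr[0]=2 <= 13: swap with position 0, array becomes [2, 11, 20, 15, 13]
arr[1]=11 <= 13: swap with position 1, array becomes [2, 11, 20, 15, 13]
arr[2]=20 > 13: no swap
arr[3]=15 > 13: no swap

Place pivot at position 2: [2, 11, 13, 15, 20]
Pivot position: 2

After partitioning with pivot 13, the array becomes [2, 11, 13, 15, 20]. The pivot is placed at index 2. All elements to the left of the pivot are <= 13, and all elements to the right are > 13.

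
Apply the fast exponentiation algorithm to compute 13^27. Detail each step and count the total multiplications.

Computing 13^27 by squaring (build up from 13^1; each line after the first costs one multiplication):

13^1 = 13
13^2 = (13^1)^2 = 13^2 = 169
13^3 = 13 * 13^2 = 13 * 169 = 2197
13^6 = (13^3)^2 = 2197^2 = 4826809
13^12 = (13^6)^2 = 4826809^2 = 23298085122481
13^13 = 13 * 13^12 = 13 * 23298085122481 = 302875106592253
13^26 = (13^13)^2 = 302875106592253^2 = 91733330193268616658399616009
13^27 = 13 * 13^26 = 13 * 91733330193268616658399616009 = 1192533292512492016559195008117

Result: 1192533292512492016559195008117
Multiplications needed: 7 (7 lines after 13^1)

13^27 = 1192533292512492016559195008117. Using exponentiation by squaring, this requires 7 multiplications. The key idea: if the exponent is even, square the half-power; if odd, multiply by the base once.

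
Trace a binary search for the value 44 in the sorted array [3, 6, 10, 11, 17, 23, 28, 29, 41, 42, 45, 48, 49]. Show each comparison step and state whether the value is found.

Binary search for 44 in [3, 6, 10, 11, 17, 23, 28, 29, 41, 42, 45, 48, 49]:

lo=0, hi=12, mid=6, arr[mid]=28 -> 28 < 44, search right half
lo=7, hi=12, mid=9, arr[mid]=42 -> 42 < 44, search right half
lo=10, hi=12, mid=11, arr[mid]=48 -> 48 > 44, search left half
lo=10, hi=10, mid=10, arr[mid]=45 -> 45 > 44, search left half
lo=10 > hi=9, target 44 not found

Binary search determines that 44 is not in the array after 4 comparisons. The search space was exhausted without finding the target.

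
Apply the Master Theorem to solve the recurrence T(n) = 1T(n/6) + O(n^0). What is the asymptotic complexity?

Master Theorem for T(n) = 1T(n/6) + O(n^0):

a = 1, b = 6, c = 0
log_b(a) = log_6(1) = 0.0000

Case 2: c = 0 = log_6(1) = 0.0000
T(n) = O(n^0 log n) = O(log n)

For T(n) = 1T(n/6) + O(n^0): log_6(1) = 0.0000. This is Case 2 of the Master Theorem (c = log_b(a), equal work at all levels), giving O(log n).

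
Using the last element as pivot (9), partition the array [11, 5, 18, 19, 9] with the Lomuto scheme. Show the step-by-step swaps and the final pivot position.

Lomuto partition with pivot = 9:

Initial array: [11, 5, 18, 19, 9]

arr[0]=11 > 9: no swap
arr[1]=5 <= 9: swap with position 0, array becomes [5, 11, 18, 19, 9]
arr[2]=18 > 9: no swap
arr[3]=19 > 9: no swap

Place pivot at position 1: [5, 9, 18, 19, 11]
Pivot position: 1

After partitioning with pivot 9, the array becomes [5, 9, 18, 19, 11]. The pivot is placed at index 1. All elements to the left of the pivot are <= 9, and all elements to the right are > 9.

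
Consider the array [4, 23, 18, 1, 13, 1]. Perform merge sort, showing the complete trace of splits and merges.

Merge sort trace:

Split: [4, 23, 18, 1, 13, 1] -> [4, 23, 18] and [1, 13, 1]
  Split: [4, 23, 18] -> [4] and [23, 18]
    Split: [23, 18] -> [23] and [18]
    Merge: [23] + [18] -> [18, 23]
  Merge: [4] + [18, 23] -> [4, 18, 23]
  Split: [1, 13, 1] -> [1] and [13, 1]
    Split: [13, 1] -> [13] and [1]
    Merge: [13] + [1] -> [1, 13]
  Merge: [1] + [1, 13] -> [1, 1, 13]
Merge: [4, 18, 23] + [1, 1, 13] -> [1, 1, 4, 13, 18, 23]

Final sorted array: [1, 1, 4, 13, 18, 23]

The merge sort proceeds by recursively splitting the array and merging sorted halves.
After all merges, the sorted array is [1, 1, 4, 13, 18, 23].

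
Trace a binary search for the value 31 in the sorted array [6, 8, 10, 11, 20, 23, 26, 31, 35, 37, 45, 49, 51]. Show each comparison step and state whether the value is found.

Binary search for 31 in [6, 8, 10, 11, 20, 23, 26, 31, 35, 37, 45, 49, 51]:

lo=0, hi=12, mid=6, arr[mid]=26 -> 26 < 31, search right half
lo=7, hi=12, mid=9, arr[mid]=37 -> 37 > 31, search left half
lo=7, hi=8, mid=7, arr[mid]=31 -> Found target at index 7!

Binary search finds 31 at index 7 after 3 comparisons. The search repeatedly halves the search space by comparing with the middle element.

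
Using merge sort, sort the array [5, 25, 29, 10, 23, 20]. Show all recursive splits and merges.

Merge sort trace:

Split: [5, 25, 29, 10, 23, 20] -> [5, 25, 29] and [10, 23, 20]
  Split: [5, 25, 29] -> [5] and [25, 29]
    Split: [25, 29] -> [25] and [29]
    Merge: [25] + [29] -> [25, 29]
  Merge: [5] + [25, 29] -> [5, 25, 29]
  Split: [10, 23, 20] -> [10] and [23, 20]
    Split: [23, 20] -> [23] and [20]
    Merge: [23] + [20] -> [20, 23]
  Merge: [10] + [20, 23] -> [10, 20, 23]
Merge: [5, 25, 29] + [10, 20, 23] -> [5, 10, 20, 23, 25, 29]

Final sorted array: [5, 10, 20, 23, 25, 29]

The merge sort proceeds by recursively splitting the array and merging sorted halves.
After all merges, the sorted array is [5, 10, 20, 23, 25, 29].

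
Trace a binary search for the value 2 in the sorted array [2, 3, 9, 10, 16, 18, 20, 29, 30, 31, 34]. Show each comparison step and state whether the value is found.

Binary search for 2 in [2, 3, 9, 10, 16, 18, 20, 29, 30, 31, 34]:

lo=0, hi=10, mid=5, arr[mid]=18 -> 18 > 2, search left half
lo=0, hi=4, mid=2, arr[mid]=9 -> 9 > 2, search left half
lo=0, hi=1, mid=0, arr[mid]=2 -> Found target at index 0!

Binary search finds 2 at index 0 after 3 comparisons. The search repeatedly halves the search space by comparing with the middle element.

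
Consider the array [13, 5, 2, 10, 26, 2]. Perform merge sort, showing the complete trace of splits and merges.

Merge sort trace:

Split: [13, 5, 2, 10, 26, 2] -> [13, 5, 2] and [10, 26, 2]
  Split: [13, 5, 2] -> [13] and [5, 2]
    Split: [5, 2] -> [5] and [2]
    Merge: [5] + [2] -> [2, 5]
  Merge: [13] + [2, 5] -> [2, 5, 13]
  Split: [10, 26, 2] -> [10] and [26, 2]
    Split: [26, 2] -> [26] and [2]
    Merge: [26] + [2] -> [2, 26]
  Merge: [10] + [2, 26] -> [2, 10, 26]
Merge: [2, 5, 13] + [2, 10, 26] -> [2, 2, 5, 10, 13, 26]

Final sorted array: [2, 2, 5, 10, 13, 26]

The merge sort proceeds by recursively splitting the array and merging sorted halves.
After all merges, the sorted array is [2, 2, 5, 10, 13, 26].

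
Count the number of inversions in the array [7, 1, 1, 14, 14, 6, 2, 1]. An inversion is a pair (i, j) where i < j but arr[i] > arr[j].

Finding inversions in [7, 1, 1, 14, 14, 6, 2, 1]:

(0, 1): arr[0]=7 > arr[1]=1
(0, 2): arr[0]=7 > arr[2]=1
(0, 5): arr[0]=7 > arr[5]=6
(0, 6): arr[0]=7 > arr[6]=2
(0, 7): arr[0]=7 > arr[7]=1
(3, 5): arr[3]=14 > arr[5]=6
(3, 6): arr[3]=14 > arr[6]=2
(3, 7): arr[3]=14 > arr[7]=1
(4, 5): arr[4]=14 > arr[5]=6
(4, 6): arr[4]=14 > arr[6]=2
(4, 7): arr[4]=14 > arr[7]=1
(5, 6): arr[5]=6 > arr[6]=2
(5, 7): arr[5]=6 > arr[7]=1
(6, 7): arr[6]=2 > arr[7]=1

Total inversions: 14

The array has 14 inversion(s): (0,1), (0,2), (0,5), (0,6), (0,7), (3,5), (3,6), (3,7), (4,5), (4,6), (4,7), (5,6), (5,7), (6,7). Each pair (i,j) satisfies i < j and arr[i] > arr[j].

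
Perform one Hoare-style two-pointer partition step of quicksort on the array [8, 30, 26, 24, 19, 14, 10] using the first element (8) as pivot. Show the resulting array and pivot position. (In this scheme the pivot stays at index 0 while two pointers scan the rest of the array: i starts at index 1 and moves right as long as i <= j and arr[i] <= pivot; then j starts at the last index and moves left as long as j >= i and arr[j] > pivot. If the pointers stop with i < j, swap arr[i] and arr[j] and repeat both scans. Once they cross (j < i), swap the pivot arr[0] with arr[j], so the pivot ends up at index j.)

Hoare-style two-pointer partition with pivot = 8:

Initial array: [8, 30, 26, 24, 19, 14, 10]

Pointers start at i = 1, j = 6.
i ends at 1, j ends at 0: the pointers have crossed (j < i), so scanning stops.

j = 0, so swapping arr[0] with arr[j] leaves the pivot at position 0: [8, 30, 26, 24, 19, 14, 10]
Pivot position: 0

After partitioning with pivot 8, the array becomes [8, 30, 26, 24, 19, 14, 10]. The pivot is placed at index 0. All elements to the left of the pivot are <= 8, and all elements to the right are > 8.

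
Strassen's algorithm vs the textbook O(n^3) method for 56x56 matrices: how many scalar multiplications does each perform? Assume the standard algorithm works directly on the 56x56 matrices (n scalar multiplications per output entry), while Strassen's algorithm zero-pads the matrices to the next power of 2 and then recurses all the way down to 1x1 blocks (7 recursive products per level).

Matrix multiplication for 56x56 matrices:

Strassen's algorithm requires power-of-2 dimensions. Pad 56x56 to 64x64 (next power of 2).

Standard algorithm: 56^3 = 175616 multiplications
Strassen's algorithm: 7^(log2(64)) = 7^6 = 117649 multiplications
Savings: 175616 - 117649 = 57967 multiplications

Standard: 175616 multiplications (56^3). Strassen: 117649 multiplications (7^6, after padding to 64x64). Strassen reduces 8 recursive multiplications to 7 at each level.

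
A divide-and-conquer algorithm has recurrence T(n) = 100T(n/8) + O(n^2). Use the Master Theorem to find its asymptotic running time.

Master Theorem for T(n) = 100T(n/8) + O(n^2):

a = 100, b = 8, c = 2
log_b(a) = log_8(100) = 2.2146

Case 1: c = 2 < log_8(100) = 2.2146
T(n) = O(n^(log_8 100))

For T(n) = 100T(n/8) + O(n^2): log_8(100) = 2.2146. This is Case 1 of the Master Theorem (c < log_b(a), work dominated by leaves), giving O(n^(log_8 100)).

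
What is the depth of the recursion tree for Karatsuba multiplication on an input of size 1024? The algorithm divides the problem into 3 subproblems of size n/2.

For divide and conquer with division factor 2:

Problem sizes at each level:
Level 0: 1024
Level 1: 512
Level 2: 256
Level 3: 128
Level 4: 64
Level 5: 32
Level 6: 16
Level 7: 8
Level 8: 4
Level 9: 2
Level 10: 1

The root is level 0 and the size-1 base case is level 10 (the tree spans levels 0 through 10, i.e. 11 levels counting the root), so the depth is the number of divisions: log_2(1024) = 10

The recursion tree depth is log_2(1024) = 10. At each level, the problem size is divided by 2, so it takes 10 divisions to reduce to a base case of size 1. The algorithm makes 3 recursive calls at each level.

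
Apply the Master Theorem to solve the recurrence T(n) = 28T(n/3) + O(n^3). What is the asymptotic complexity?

Master Theorem for T(n) = 28T(n/3) + O(n^3):

a = 28, b = 3, c = 3
log_b(a) = log_3(28) = 3.0331

Case 1: c = 3 < log_3(28) = 3.0331
T(n) = O(n^(log_3 28))

For T(n) = 28T(n/3) + O(n^3): log_3(28) = 3.0331. This is Case 1 of the Master Theorem (c < log_b(a), work dominated by leaves), giving O(n^(log_3 28)).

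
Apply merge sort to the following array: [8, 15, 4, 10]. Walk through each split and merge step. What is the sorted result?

Merge sort trace:

Split: [8, 15, 4, 10] -> [8, 15] and [4, 10]
  Split: [8, 15] -> [8] and [15]
  Merge: [8] + [15] -> [8, 15]
  Split: [4, 10] -> [4] and [10]
  Merge: [4] + [10] -> [4, 10]
Merge: [8, 15] + [4, 10] -> [4, 8, 10, 15]

Final sorted array: [4, 8, 10, 15]

The merge sort proceeds by recursively splitting the array and merging sorted halves.
After all merges, the sorted array is [4, 8, 10, 15].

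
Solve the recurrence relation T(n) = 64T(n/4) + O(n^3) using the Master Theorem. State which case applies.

Master Theorem for T(n) = 64T(n/4) + O(n^3):

a = 64, b = 4, c = 3
log_b(a) = log_4(64) = 3.0000

Case 2: c = 3 = log_4(64) = 3.0000
T(n) = O(n^3 log n) = O(n^3 log n)

For T(n) = 64T(n/4) + O(n^3): log_4(64) = 3.0000. This is Case 2 of the Master Theorem (c = log_b(a), equal work at all levels), giving O(n^3 log n).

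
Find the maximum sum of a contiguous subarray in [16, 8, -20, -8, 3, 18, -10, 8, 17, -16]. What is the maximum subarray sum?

Using Kadane's algorithm on [16, 8, -20, -8, 3, 18, -10, 8, 17, -16]:

Scanning through the array:
Position 1 (value 8): max_ending_here = 24, max_so_far = 24
Position 2 (value -20): max_ending_here = 4, max_so_far = 24
Position 3 (value -8): max_ending_here = -4, max_so_far = 24
Position 4 (value 3): max_ending_here = 3, max_so_far = 24
Position 5 (value 18): max_ending_here = 21, max_so_far = 24
Position 6 (value -10): max_ending_here = 11, max_so_far = 24
Position 7 (value 8): max_ending_here = 19, max_so_far = 24
Position 8 (value 17): max_ending_here = 36, max_so_far = 36
Position 9 (value -16): max_ending_here = 20, max_so_far = 36

Maximum subarray: [3, 18, -10, 8, 17]
Maximum sum: 36

The maximum subarray is [3, 18, -10, 8, 17] with sum 36. This subarray runs from index 4 to index 8.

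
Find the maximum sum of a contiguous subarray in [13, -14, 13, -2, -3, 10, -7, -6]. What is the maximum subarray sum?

Using Kadane's algorithm on [13, -14, 13, -2, -3, 10, -7, -6]:

Scanning through the array:
Position 1 (value -14): max_ending_here = -1, max_so_far = 13
Position 2 (value 13): max_ending_here = 13, max_so_far = 13
Position 3 (value -2): max_ending_here = 11, max_so_far = 13
Position 4 (value -3): max_ending_here = 8, max_so_far = 13
Position 5 (value 10): max_ending_here = 18, max_so_far = 18
Position 6 (value -7): max_ending_here = 11, max_so_far = 18
Position 7 (value -6): max_ending_here = 5, max_so_far = 18

Maximum subarray: [13, -2, -3, 10]
Maximum sum: 18

The maximum subarray is [13, -2, -3, 10] with sum 18. This subarray runs from index 2 to index 5.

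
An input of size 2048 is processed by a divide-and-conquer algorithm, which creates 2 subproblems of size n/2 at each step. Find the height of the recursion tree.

For divide and conquer with division factor 2:

Problem sizes at each level:
Level 0: 2048
Level 1: 1024
Level 2: 512
Level 3: 256
Level 4: 128
Level 5: 64
Level 6: 32
Level 7: 16
Level 8: 8
Level 9: 4
Level 10: 2
Level 11: 1

The root is level 0 and the size-1 base case is level 11 (the tree spans levels 0 through 11, i.e. 12 levels counting the root), so the depth is the number of divisions: log_2(2048) = 11

The recursion tree depth is log_2(2048) = 11. At each level, the problem size is divided by 2, so it takes 11 divisions to reduce to a base case of size 1. The algorithm makes 2 recursive calls at each level.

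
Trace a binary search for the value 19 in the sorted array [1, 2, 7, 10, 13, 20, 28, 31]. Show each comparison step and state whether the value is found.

Binary search for 19 in [1, 2, 7, 10, 13, 20, 28, 31]:

lo=0, hi=7, mid=3, arr[mid]=10 -> 10 < 19, search right half
lo=4, hi=7, mid=5, arr[mid]=20 -> 20 > 19, search left half
lo=4, hi=4, mid=4, arr[mid]=13 -> 13 < 19, search right half
lo=5 > hi=4, target 19 not found

Binary search determines that 19 is not in the array after 3 comparisons. The search space was exhausted without finding the target.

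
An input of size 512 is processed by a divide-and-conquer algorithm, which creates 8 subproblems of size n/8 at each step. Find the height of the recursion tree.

For divide and conquer with division factor 8:

Problem sizes at each level:
Level 0: 512
Level 1: 64
Level 2: 8
Level 3: 1

The root is level 0 and the size-1 base case is level 3 (the tree spans levels 0 through 3, i.e. 4 levels counting the root), so the depth is the number of divisions: log_8(512) = 3

The recursion tree depth is log_8(512) = 3. At each level, the problem size is divided by 8, so it takes 3 divisions to reduce to a base case of size 1. The algorithm makes 8 recursive calls at each level.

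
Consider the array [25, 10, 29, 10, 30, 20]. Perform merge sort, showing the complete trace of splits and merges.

Merge sort trace:

Split: [25, 10, 29, 10, 30, 20] -> [25, 10, 29] and [10, 30, 20]
  Split: [25, 10, 29] -> [25] and [10, 29]
    Split: [10, 29] -> [10] and [29]
    Merge: [10] + [29] -> [10, 29]
  Merge: [25] + [10, 29] -> [10, 25, 29]
  Split: [10, 30, 20] -> [10] and [30, 20]
    Split: [30, 20] -> [30] and [20]
    Merge: [30] + [20] -> [20, 30]
  Merge: [10] + [20, 30] -> [10, 20, 30]
Merge: [10, 25, 29] + [10, 20, 30] -> [10, 10, 20, 25, 29, 30]

Final sorted array: [10, 10, 20, 25, 29, 30]

The merge sort proceeds by recursively splitting the array and merging sorted halves.
After all merges, the sorted array is [10, 10, 20, 25, 29, 30].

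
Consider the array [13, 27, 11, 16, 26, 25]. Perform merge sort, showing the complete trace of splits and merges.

Merge sort trace:

Split: [13, 27, 11, 16, 26, 25] -> [13, 27, 11] and [16, 26, 25]
  Split: [13, 27, 11] -> [13] and [27, 11]
    Split: [27, 11] -> [27] and [11]
    Merge: [27] + [11] -> [11, 27]
  Merge: [13] + [11, 27] -> [11, 13, 27]
  Split: [16, 26, 25] -> [16] and [26, 25]
    Split: [26, 25] -> [26] and [25]
    Merge: [26] + [25] -> [25, 26]
  Merge: [16] + [25, 26] -> [16, 25, 26]
Merge: [11, 13, 27] + [16, 25, 26] -> [11, 13, 16, 25, 26, 27]

Final sorted array: [11, 13, 16, 25, 26, 27]

The merge sort proceeds by recursively splitting the array and merging sorted halves.
After all merges, the sorted array is [11, 13, 16, 25, 26, 27].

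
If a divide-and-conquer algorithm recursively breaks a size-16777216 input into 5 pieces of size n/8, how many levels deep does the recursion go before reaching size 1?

For divide and conquer with division factor 8:

Problem sizes at each level:
Level 0: 16777216
Level 1: 2097152
Level 2: 262144
Level 3: 32768
Level 4: 4096
Level 5: 512
Level 6: 64
Level 7: 8
Level 8: 1

The root is level 0 and the size-1 base case is level 8 (the tree spans levels 0 through 8, i.e. 9 levels counting the root), so the depth is the number of divisions: log_8(16777216) = 8

The recursion tree depth is log_8(16777216) = 8. At each level, the problem size is divided by 8, so it takes 8 divisions to reduce to a base case of size 1. The algorithm makes 5 recursive calls at each level.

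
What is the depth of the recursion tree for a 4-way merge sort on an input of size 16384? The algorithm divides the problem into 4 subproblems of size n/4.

For divide and conquer with division factor 4:

Problem sizes at each level:
Level 0: 16384
Level 1: 4096
Level 2: 1024
Level 3: 256
Level 4: 64
Level 5: 16
Level 6: 4
Level 7: 1

The root is level 0 and the size-1 base case is level 7 (the tree spans levels 0 through 7, i.e. 8 levels counting the root), so the depth is the number of divisions: log_4(16384) = 7

The recursion tree depth is log_4(16384) = 7. At each level, the problem size is divided by 4, so it takes 7 divisions to reduce to a base case of size 1. The algorithm makes 4 recursive calls at each level.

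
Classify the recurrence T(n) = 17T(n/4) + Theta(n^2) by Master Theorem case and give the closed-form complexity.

Master Theorem for T(n) = 17T(n/4) + O(n^2):

a = 17, b = 4, c = 2
log_b(a) = log_4(17) = 2.0437

Case 1: c = 2 < log_4(17) = 2.0437
T(n) = O(n^(log_4 17))

For T(n) = 17T(n/4) + O(n^2): log_4(17) = 2.0437. This is Case 1 of the Master Theorem (c < log_b(a), work dominated by leaves), giving O(n^(log_4 17)).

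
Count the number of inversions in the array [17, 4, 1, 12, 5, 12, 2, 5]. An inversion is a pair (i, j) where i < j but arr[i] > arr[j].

Finding inversions in [17, 4, 1, 12, 5, 12, 2, 5]:

(0, 1): arr[0]=17 > arr[1]=4
(0, 2): arr[0]=17 > arr[2]=1
(0, 3): arr[0]=17 > arr[3]=12
(0, 4): arr[0]=17 > arr[4]=5
(0, 5): arr[0]=17 > arr[5]=12
(0, 6): arr[0]=17 > arr[6]=2
(0, 7): arr[0]=17 > arr[7]=5
(1, 2): arr[1]=4 > arr[2]=1
(1, 6): arr[1]=4 > arr[6]=2
(3, 4): arr[3]=12 > arr[4]=5
(3, 6): arr[3]=12 > arr[6]=2
(3, 7): arr[3]=12 > arr[7]=5
(4, 6): arr[4]=5 > arr[6]=2
(5, 6): arr[5]=12 > arr[6]=2
(5, 7): arr[5]=12 > arr[7]=5

Total inversions: 15

The array has 15 inversion(s): (0,1), (0,2), (0,3), (0,4), (0,5), (0,6), (0,7), (1,2), (1,6), (3,4), (3,6), (3,7), (4,6), (5,6), (5,7). Each pair (i,j) satisfies i < j and arr[i] > arr[j].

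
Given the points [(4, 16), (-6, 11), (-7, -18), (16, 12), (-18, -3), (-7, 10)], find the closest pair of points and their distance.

Computing all pairwise distances among 6 points:

d((4, 16), (-6, 11)) = 11.1803
d((4, 16), (-7, -18)) = 35.7351
d((4, 16), (16, 12)) = 12.6491
d((4, 16), (-18, -3)) = 29.0689
d((4, 16), (-7, 10)) = 12.53
d((-6, 11), (-7, -18)) = 29.0172
d((-6, 11), (16, 12)) = 22.0227
d((-6, 11), (-18, -3)) = 18.4391
d((-6, 11), (-7, 10)) = 1.4142 <-- minimum
d((-7, -18), (16, 12)) = 37.8021
d((-7, -18), (-18, -3)) = 18.6011
d((-7, -18), (-7, 10)) = 28.0
d((16, 12), (-18, -3)) = 37.1618
d((16, 12), (-7, 10)) = 23.0868
d((-18, -3), (-7, 10)) = 17.0294

Closest pair: (-6, 11) and (-7, 10) with distance 1.4142

The closest pair is (-6, 11) and (-7, 10) with Euclidean distance 1.4142. For 6 points, brute-force pairwise comparison is shown above. For large n, the divide-and-conquer algorithm (sort by x, recurse on halves, check the dividing strip) achieves O(n log n).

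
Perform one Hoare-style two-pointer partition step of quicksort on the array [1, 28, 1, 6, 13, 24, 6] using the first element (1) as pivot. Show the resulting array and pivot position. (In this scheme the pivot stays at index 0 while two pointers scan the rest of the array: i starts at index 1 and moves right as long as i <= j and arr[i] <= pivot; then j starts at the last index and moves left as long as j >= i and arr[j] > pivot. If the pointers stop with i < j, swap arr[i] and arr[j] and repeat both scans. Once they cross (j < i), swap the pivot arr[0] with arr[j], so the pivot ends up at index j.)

Hoare-style two-pointer partition with pivot = 1:

Initial array: [1, 28, 1, 6, 13, 24, 6]

Pointers start at i = 1, j = 6.
i stops at index 1 (arr[1]=28 > 1), j stops at index 2 (arr[2]=1 <= 1): swap arr[1] and arr[2], array becomes [1, 1, 28, 6, 13, 24, 6]
i ends at 2, j ends at 1: the pointers have crossed (j < i), so scanning stops.

Swap pivot arr[0] with arr[1] to place pivot at position 1: [1, 1, 28, 6, 13, 24, 6]
Pivot position: 1

After partitioning with pivot 1, the array becomes [1, 1, 28, 6, 13, 24, 6]. The pivot is placed at index 1. All elements to the left of the pivot are <= 1, and all elements to the right are > 1.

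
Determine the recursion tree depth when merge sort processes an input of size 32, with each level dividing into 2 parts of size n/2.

For divide and conquer with division factor 2:

Problem sizes at each level:
Level 0: 32
Level 1: 16
Level 2: 8
Level 3: 4
Level 4: 2
Level 5: 1

The root is level 0 and the size-1 base case is level 5 (the tree spans levels 0 through 5, i.e. 6 levels counting the root), so the depth is the number of divisions: log_2(32) = 5

The recursion tree depth is log_2(32) = 5. At each level, the problem size is divided by 2, so it takes 5 divisions to reduce to a base case of size 1. The algorithm makes 2 recursive calls at each level.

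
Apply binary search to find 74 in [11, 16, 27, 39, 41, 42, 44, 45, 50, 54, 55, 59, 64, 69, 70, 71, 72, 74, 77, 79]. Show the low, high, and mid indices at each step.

Binary search for 74 in [11, 16, 27, 39, 41, 42, 44, 45, 50, 54, 55, 59, 64, 69, 70, 71, 72, 74, 77, 79]:

lo=0, hi=19, mid=9, arr[mid]=54 -> 54 < 74, search right half
lo=10, hi=19, mid=14, arr[mid]=70 -> 70 < 74, search right half
lo=15, hi=19, mid=17, arr[mid]=74 -> Found target at index 17!

Binary search finds 74 at index 17 after 3 comparisons. The search repeatedly halves the search space by comparing with the middle element.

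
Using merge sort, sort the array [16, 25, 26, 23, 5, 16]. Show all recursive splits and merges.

Merge sort trace:

Split: [16, 25, 26, 23, 5, 16] -> [16, 25, 26] and [23, 5, 16]
  Split: [16, 25, 26] -> [16] and [25, 26]
    Split: [25, 26] -> [25] and [26]
    Merge: [25] + [26] -> [25, 26]
  Merge: [16] + [25, 26] -> [16, 25, 26]
  Split: [23, 5, 16] -> [23] and [5, 16]
    Split: [5, 16] -> [5] and [16]
    Merge: [5] + [16] -> [5, 16]
  Merge: [23] + [5, 16] -> [5, 16, 23]
Merge: [16, 25, 26] + [5, 16, 23] -> [5, 16, 16, 23, 25, 26]

Final sorted array: [5, 16, 16, 23, 25, 26]

The merge sort proceeds by recursively splitting the array and merging sorted halves.
After all merges, the sorted array is [5, 16, 16, 23, 25, 26].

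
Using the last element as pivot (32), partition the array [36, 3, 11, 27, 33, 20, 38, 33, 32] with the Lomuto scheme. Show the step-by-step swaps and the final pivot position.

Lomuto partition with pivot = 32:

Initial array: [36, 3, 11, 27, 33, 20, 38, 33, 32]

arr[0]=36 > 32: no swap
arr[1]=3 <= 32: swap with position 0, array becomes [3, 36, 11, 27, 33, 20, 38, 33, 32]
arr[2]=11 <= 32: swap with position 1, array becomes [3, 11, 36, 27, 33, 20, 38, 33, 32]
arr[3]=27 <= 32: swap with position 2, array becomes [3, 11, 27, 36, 33, 20, 38, 33, 32]
arr[4]=33 > 32: no swap
arr[5]=20 <= 32: swap with position 3, array becomes [3, 11, 27, 20, 33, 36, 38, 33, 32]
arr[6]=38 > 32: no swap
arr[7]=33 > 32: no swap

Place pivot at position 4: [3, 11, 27, 20, 32, 36, 38, 33, 33]
Pivot position: 4

After partitioning with pivot 32, the array becomes [3, 11, 27, 20, 32, 36, 38, 33, 33]. The pivot is placed at index 4. All elements to the left of the pivot are <= 32, and all elements to the right are > 32.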